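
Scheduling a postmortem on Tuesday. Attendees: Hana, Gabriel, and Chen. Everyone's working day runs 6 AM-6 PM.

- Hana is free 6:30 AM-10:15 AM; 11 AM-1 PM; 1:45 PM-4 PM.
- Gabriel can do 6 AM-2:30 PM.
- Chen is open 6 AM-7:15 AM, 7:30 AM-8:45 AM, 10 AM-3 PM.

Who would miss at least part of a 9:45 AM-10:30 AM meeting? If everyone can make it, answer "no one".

Hana: not fully free for 09:45-10:30. Gabriel: free for 09:45-10:30. Chen: not fully free for 09:45-10:30.

Chen, Hana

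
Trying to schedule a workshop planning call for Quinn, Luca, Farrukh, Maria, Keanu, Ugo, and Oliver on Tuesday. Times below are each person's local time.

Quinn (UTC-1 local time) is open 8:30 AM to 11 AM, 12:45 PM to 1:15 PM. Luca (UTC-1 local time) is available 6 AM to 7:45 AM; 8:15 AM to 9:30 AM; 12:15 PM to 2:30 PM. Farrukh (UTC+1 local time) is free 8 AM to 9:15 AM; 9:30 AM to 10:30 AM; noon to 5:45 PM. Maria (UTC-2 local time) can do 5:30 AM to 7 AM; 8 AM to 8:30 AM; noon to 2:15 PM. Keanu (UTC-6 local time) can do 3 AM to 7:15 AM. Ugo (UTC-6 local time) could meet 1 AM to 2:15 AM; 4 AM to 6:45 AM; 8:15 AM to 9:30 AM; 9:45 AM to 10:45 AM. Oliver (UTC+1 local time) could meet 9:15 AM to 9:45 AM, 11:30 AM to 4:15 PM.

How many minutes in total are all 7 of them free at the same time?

Quinn in UTC: 09:30-12:00, 13:45-14:15 (add 1h to convert from UTC-1).
Luca in UTC: 07:00-08:45, 09:15-10:30, 13:15-15:30 (add 1h to convert from UTC-1).
Farrukh in UTC: 07:00-08:15, 08:30-09:30, 11:00-16:45 (subtract 1h to convert from UTC+1).
Maria in UTC: 07:30-09:00, 10:00-10:30, 14:00-16:15 (add 2h to convert from UTC-2).
Keanu in UTC: 09:00-13:15 (add 6h to convert from UTC-6).
Ugo in UTC: 07:00-08:15, 10:00-12:45, 14:15-15:30, 15:45-16:45 (add 6h to convert from UTC-6).
Oliver in UTC: 08:15-08:45, 10:30-15:15 (subtract 1h to convert from UTC+1).
Quinn ∩ Luca: 09:30-10:30, 13:45-14:15.
Quinn ∩ Luca ∩ Farrukh: 13:45-14:15.
Quinn ∩ Luca ∩ Farrukh ∩ Maria: 14:00-14:15.
Quinn ∩ Luca ∩ Farrukh ∩ Maria ∩ Keanu: ∅.
Quinn ∩ Luca ∩ Farrukh ∩ Maria ∩ Keanu ∩ Ugo: ∅.
Quinn ∩ Luca ∩ Farrukh ∩ Maria ∩ Keanu ∩ Ugo ∩ Oliver: ∅.
There is no time when everyone is free.
There is no common window, so the total is 0 minutes.

0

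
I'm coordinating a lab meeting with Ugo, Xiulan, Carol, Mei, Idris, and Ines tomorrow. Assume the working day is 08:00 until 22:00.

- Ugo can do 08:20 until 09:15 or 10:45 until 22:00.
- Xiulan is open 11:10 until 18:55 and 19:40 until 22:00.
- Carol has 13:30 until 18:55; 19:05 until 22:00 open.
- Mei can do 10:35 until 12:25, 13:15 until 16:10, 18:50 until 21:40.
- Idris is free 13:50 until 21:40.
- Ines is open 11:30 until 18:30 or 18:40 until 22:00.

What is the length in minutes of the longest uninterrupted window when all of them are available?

Ugo ∩ Xiulan: 11:10-18:55, 19:40-22:00.
Ugo ∩ Xiulan ∩ Carol: 13:30-18:55, 19:40-22:00.
Ugo ∩ Xiulan ∩ Carol ∩ Mei: 13:30-16:10, 18:50-18:55, 19:40-21:40.
Ugo ∩ Xiulan ∩ Carol ∩ Mei ∩ Idris: 13:50-16:10, 18:50-18:55, 19:40-21:40.
Ugo ∩ Xiulan ∩ Carol ∩ Mei ∩ Idris ∩ Ines: 13:50-16:10, 18:50-18:55, 19:40-21:40.
The longest is 13:50-16:10 at 140 minutes.

140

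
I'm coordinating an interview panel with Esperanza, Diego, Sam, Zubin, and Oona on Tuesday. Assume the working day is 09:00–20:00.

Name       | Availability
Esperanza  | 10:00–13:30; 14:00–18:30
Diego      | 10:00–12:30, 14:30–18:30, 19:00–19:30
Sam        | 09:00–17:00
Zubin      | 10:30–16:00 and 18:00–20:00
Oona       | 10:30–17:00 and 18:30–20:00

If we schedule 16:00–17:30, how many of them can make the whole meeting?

2

Esperanza and Diego can make the full 16:00-17:30 slot — that's 2.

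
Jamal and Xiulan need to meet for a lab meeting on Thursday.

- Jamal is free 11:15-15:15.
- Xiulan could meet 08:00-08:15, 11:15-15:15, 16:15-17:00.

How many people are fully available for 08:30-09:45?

0

nobody can make the full 08:30-09:45 slot — that's 0.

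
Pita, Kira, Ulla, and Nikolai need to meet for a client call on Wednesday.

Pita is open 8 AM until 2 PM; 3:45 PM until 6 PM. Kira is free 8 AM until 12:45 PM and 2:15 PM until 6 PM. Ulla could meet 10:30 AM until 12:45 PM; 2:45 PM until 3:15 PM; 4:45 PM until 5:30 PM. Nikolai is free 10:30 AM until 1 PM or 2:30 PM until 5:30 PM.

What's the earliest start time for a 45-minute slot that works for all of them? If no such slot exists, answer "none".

Pita ∩ Kira: 08:00-12:45, 15:45-18:00.
Pita ∩ Kira ∩ Ulla: 10:30-12:45, 16:45-17:30.
Pita ∩ Kira ∩ Ulla ∩ Nikolai: 10:30-12:45, 16:45-17:30.
The first common window of at least 45 minutes is 10:30-12:45, so the earliest start is 10:30.

10:30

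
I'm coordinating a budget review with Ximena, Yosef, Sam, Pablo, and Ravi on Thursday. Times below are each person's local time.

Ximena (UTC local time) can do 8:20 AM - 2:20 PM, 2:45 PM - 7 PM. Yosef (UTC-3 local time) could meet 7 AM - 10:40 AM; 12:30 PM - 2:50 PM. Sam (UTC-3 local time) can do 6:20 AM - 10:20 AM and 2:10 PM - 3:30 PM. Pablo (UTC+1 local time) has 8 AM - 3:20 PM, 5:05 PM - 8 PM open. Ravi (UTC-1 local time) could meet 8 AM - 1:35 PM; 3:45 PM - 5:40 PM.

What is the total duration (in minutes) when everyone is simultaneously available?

Ximena in UTC: 08:20-14:20, 14:45-19:00.
Yosef in UTC: 10:00-13:40, 15:30-17:50 (add 3h to convert from UTC-3).
Sam in UTC: 09:20-13:20, 17:10-18:30 (add 3h to convert from UTC-3).
Pablo in UTC: 07:00-14:20, 16:05-19:00 (subtract 1h to convert from UTC+1).
Ravi in UTC: 09:00-14:35, 16:45-18:40 (add 1h to convert from UTC-1).
Ximena ∩ Yosef: 10:00-13:40, 15:30-17:50.
Ximena ∩ Yosef ∩ Sam: 10:00-13:20, 17:10-17:50.
Ximena ∩ Yosef ∩ Sam ∩ Pablo: 10:00-13:20, 17:10-17:50.
Ximena ∩ Yosef ∩ Sam ∩ Pablo ∩ Ravi: 10:00-13:20, 17:10-17:50.
Summing the common windows: 200 + 40 = 240 minutes.

240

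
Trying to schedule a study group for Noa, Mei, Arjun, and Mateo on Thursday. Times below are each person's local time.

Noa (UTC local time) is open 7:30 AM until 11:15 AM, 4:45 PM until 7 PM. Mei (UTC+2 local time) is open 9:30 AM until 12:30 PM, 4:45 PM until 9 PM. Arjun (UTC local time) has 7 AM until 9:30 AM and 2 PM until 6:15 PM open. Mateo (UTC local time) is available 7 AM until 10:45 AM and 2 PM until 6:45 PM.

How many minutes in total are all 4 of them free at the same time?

Noa in UTC: 07:30-11:15, 16:45-19:00.
Mei in UTC: 07:30-10:30, 14:45-19:00 (subtract 2h to convert from UTC+2).
Arjun in UTC: 07:00-09:30, 14:00-18:15.
Mateo in UTC: 07:00-10:45, 14:00-18:45.
Noa ∩ Mei: 07:30-10:30, 16:45-19:00.
Noa ∩ Mei ∩ Arjun: 07:30-09:30, 16:45-18:15.
Noa ∩ Mei ∩ Arjun ∩ Mateo: 07:30-09:30, 16:45-18:15.
Summing the common windows: 120 + 90 = 210 minutes.

210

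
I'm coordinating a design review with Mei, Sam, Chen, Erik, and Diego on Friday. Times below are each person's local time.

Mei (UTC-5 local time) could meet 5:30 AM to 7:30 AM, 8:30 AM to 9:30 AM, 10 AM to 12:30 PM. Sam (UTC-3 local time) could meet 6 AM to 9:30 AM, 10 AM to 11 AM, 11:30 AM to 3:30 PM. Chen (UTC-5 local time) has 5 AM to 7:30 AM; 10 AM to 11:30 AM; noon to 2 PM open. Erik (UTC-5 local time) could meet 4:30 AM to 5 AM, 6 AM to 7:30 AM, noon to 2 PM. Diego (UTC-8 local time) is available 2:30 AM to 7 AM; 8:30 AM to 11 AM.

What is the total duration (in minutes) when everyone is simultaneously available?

Mei in UTC: 10:30-12:30, 13:30-14:30, 15:00-17:30 (add 5h to convert from UTC-5).
Sam in UTC: 09:00-12:30, 13:00-14:00, 14:30-18:30 (add 3h to convert from UTC-3).
Chen in UTC: 10:00-12:30, 15:00-16:30, 17:00-19:00 (add 5h to convert from UTC-5).
Erik in UTC: 09:30-10:00, 11:00-12:30, 17:00-19:00 (add 5h to convert from UTC-5).
Diego in UTC: 10:30-15:00, 16:30-19:00 (add 8h to convert from UTC-8).
Mei ∩ Sam: 10:30-12:30, 13:30-14:00, 15:00-17:30.
Mei ∩ Sam ∩ Chen: 10:30-12:30, 15:00-16:30, 17:00-17:30.
Mei ∩ Sam ∩ Chen ∩ Erik: 11:00-12:30, 17:00-17:30.
Mei ∩ Sam ∩ Chen ∩ Erik ∩ Diego: 11:00-12:30, 17:00-17:30.
Summing the common windows: 90 + 30 = 120 minutes.

120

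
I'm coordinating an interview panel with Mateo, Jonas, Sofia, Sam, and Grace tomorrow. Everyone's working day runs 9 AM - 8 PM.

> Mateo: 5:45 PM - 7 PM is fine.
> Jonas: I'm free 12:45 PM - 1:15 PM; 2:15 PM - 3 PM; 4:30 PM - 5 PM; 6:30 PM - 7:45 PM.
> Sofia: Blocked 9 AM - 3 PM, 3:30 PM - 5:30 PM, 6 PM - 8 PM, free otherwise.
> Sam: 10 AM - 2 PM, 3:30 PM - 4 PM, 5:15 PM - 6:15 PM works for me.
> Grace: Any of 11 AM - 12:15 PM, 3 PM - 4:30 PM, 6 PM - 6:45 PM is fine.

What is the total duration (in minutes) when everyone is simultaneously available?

0

Mateo free: 17:45-19:00.
Jonas free: 12:45-13:15, 14:15-15:00, 16:30-17:00, 18:30-19:45.
Sofia free: 15:00-15:30, 17:30-18:00 (invert busy blocks within the working day).
Sam free: 10:00-14:00, 15:30-16:00, 17:15-18:15.
Grace free: 11:00-12:15, 15:00-16:30, 18:00-18:45.
Mateo ∩ Jonas: 18:30-19:00.
Mateo ∩ Jonas ∩ Sofia: ∅.
Mateo ∩ Jonas ∩ Sofia ∩ Sam: ∅.
Mateo ∩ Jonas ∩ Sofia ∩ Sam ∩ Grace: ∅.
There is no time when everyone is free.
There is no common window, so the total is 0 minutes.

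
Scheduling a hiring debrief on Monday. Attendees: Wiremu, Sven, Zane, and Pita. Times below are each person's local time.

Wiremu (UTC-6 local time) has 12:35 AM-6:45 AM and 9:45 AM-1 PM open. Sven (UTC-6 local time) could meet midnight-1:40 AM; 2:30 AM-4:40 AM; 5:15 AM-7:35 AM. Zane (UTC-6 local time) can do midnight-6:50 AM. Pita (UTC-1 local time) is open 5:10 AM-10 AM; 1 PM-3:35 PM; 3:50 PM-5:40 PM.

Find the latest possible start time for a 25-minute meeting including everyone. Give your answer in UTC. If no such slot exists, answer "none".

10:15

Wiremu in UTC: 06:35-12:45, 15:45-19:00 (add 6h to convert from UTC-6).
Sven in UTC: 06:00-07:40, 08:30-10:40, 11:15-13:35 (add 6h to convert from UTC-6).
Zane in UTC: 06:00-12:50 (add 6h to convert from UTC-6).
Pita in UTC: 06:10-11:00, 14:00-16:35, 16:50-18:40 (add 1h to convert from UTC-1).
Wiremu ∩ Sven: 06:35-07:40, 08:30-10:40, 11:15-12:45.
Wiremu ∩ Sven ∩ Zane: 06:35-07:40, 08:30-10:40, 11:15-12:45.
Wiremu ∩ Sven ∩ Zane ∩ Pita: 06:35-07:40, 08:30-10:40.
The last common window of at least 25 minutes is 08:30-10:40; a 25-minute meeting can start as late as 10:15 and still end by 10:40.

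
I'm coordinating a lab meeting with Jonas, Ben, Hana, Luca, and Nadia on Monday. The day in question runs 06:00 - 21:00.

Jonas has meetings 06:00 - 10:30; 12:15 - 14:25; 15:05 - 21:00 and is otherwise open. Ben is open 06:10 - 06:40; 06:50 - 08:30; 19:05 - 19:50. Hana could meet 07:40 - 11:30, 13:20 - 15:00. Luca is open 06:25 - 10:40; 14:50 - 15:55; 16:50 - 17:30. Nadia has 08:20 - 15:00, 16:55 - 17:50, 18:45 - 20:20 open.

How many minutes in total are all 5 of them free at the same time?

Jonas free: 10:30-12:15, 14:25-15:05 (invert busy blocks within the working day).
Ben free: 06:10-06:40, 06:50-08:30, 19:05-19:50.
Hana free: 07:40-11:30, 13:20-15:00.
Luca free: 06:25-10:40, 14:50-15:55, 16:50-17:30.
Nadia free: 08:20-15:00, 16:55-17:50, 18:45-20:20.
Jonas ∩ Ben: ∅.
Jonas ∩ Ben ∩ Hana: ∅.
Jonas ∩ Ben ∩ Hana ∩ Luca: ∅.
Jonas ∩ Ben ∩ Hana ∩ Luca ∩ Nadia: ∅.
There is no time when everyone is free.
There is no common window, so the total is 0 minutes.

0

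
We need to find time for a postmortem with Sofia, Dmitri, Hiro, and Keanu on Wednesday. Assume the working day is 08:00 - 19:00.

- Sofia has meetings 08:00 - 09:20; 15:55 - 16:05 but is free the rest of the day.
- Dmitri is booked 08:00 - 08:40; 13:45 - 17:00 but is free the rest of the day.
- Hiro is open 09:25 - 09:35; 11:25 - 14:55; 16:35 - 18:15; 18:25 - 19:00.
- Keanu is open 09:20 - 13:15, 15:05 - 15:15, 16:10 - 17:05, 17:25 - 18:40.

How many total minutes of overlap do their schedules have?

Sofia free: 09:20-15:55, 16:05-19:00 (invert busy blocks within the working day).
Dmitri free: 08:40-13:45, 17:00-19:00 (invert busy blocks within the working day).
Hiro free: 09:25-09:35, 11:25-14:55, 16:35-18:15, 18:25-19:00.
Keanu free: 09:20-13:15, 15:05-15:15, 16:10-17:05, 17:25-18:40.
Sofia ∩ Dmitri: 09:20-13:45, 17:00-19:00.
Sofia ∩ Dmitri ∩ Hiro: 09:25-09:35, 11:25-13:45, 17:00-18:15, 18:25-19:00.
Sofia ∩ Dmitri ∩ Hiro ∩ Keanu: 09:25-09:35, 11:25-13:15, 17:00-17:05, 17:25-18:15, 18:25-18:40.
Those are the intersection windows.
Summing the common windows: 10 + 110 + 5 + 50 + 15 = 190 minutes.

190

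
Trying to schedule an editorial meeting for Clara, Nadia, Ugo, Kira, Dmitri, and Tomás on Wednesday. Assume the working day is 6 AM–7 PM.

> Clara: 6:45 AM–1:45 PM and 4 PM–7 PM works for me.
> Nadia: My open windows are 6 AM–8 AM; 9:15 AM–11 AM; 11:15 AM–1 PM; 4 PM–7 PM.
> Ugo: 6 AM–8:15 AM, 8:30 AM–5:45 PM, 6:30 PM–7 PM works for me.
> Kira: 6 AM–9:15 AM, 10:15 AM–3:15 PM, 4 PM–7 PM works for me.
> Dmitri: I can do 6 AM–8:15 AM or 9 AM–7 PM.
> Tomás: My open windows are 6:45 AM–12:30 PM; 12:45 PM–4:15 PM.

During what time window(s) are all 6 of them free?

06:45-08:00, 10:15-11:00, 11:15-12:30, 12:45-13:00, 16:00-16:15

Clara ∩ Nadia: 06:45-08:00, 09:15-11:00, 11:15-13:00, 16:00-19:00.
Clara ∩ Nadia ∩ Ugo: 06:45-08:00, 09:15-11:00, 11:15-13:00, 16:00-17:45, 18:30-19:00.
Clara ∩ Nadia ∩ Ugo ∩ Kira: 06:45-08:00, 10:15-11:00, 11:15-13:00, 16:00-17:45, 18:30-19:00.
Clara ∩ Nadia ∩ Ugo ∩ Kira ∩ Dmitri: 06:45-08:00, 10:15-11:00, 11:15-13:00, 16:00-17:45, 18:30-19:00.
Clara ∩ Nadia ∩ Ugo ∩ Kira ∩ Dmitri ∩ Tomás: 06:45-08:00, 10:15-11:00, 11:15-12:30, 12:45-13:00, 16:00-16:15.
Those are the intersection windows.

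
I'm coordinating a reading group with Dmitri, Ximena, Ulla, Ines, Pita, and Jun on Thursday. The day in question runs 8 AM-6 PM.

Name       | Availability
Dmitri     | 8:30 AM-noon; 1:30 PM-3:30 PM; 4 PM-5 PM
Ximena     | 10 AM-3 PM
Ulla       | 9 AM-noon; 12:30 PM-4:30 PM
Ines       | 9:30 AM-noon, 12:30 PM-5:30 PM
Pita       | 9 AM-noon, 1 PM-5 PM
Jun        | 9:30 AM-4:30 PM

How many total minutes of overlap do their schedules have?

210

Dmitri ∩ Ximena: 10:00-12:00, 13:30-15:00.
Dmitri ∩ Ximena ∩ Ulla: 10:00-12:00, 13:30-15:00.
Dmitri ∩ Ximena ∩ Ulla ∩ Ines: 10:00-12:00, 13:30-15:00.
Dmitri ∩ Ximena ∩ Ulla ∩ Ines ∩ Pita: 10:00-12:00, 13:30-15:00.
Dmitri ∩ Ximena ∩ Ulla ∩ Ines ∩ Pita ∩ Jun: 10:00-12:00, 13:30-15:00.
Summing the common windows: 120 + 90 = 210 minutes.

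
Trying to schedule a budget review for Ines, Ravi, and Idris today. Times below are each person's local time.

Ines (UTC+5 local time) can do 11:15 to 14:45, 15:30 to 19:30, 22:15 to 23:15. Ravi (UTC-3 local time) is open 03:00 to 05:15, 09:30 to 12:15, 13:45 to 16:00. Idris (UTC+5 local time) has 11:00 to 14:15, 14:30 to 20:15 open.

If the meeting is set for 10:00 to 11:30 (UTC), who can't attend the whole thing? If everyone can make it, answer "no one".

Ines in UTC: 06:15-09:45, 10:30-14:30, 17:15-18:15 (subtract 5h to convert from UTC+5).
Ravi in UTC: 06:00-08:15, 12:30-15:15, 16:45-19:00 (add 3h to convert from UTC-3).
Idris in UTC: 06:00-09:15, 09:30-15:15 (subtract 5h to convert from UTC+5).
Ines: not fully free for 10:00-11:30. Ravi: not fully free for 10:00-11:30. Idris: free for 10:00-11:30.

Ines, Ravi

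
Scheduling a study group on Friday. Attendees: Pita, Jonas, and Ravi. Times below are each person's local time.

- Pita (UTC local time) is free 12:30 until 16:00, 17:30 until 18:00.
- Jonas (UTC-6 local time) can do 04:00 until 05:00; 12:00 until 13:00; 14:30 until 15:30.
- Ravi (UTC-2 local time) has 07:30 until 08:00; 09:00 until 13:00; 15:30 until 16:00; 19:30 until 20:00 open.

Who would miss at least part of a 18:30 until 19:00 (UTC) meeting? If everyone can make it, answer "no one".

Pita, Ravi

Pita in UTC: 12:30-16:00, 17:30-18:00.
Jonas in UTC: 10:00-11:00, 18:00-19:00, 20:30-21:30 (add 6h to convert from UTC-6).
Ravi in UTC: 09:30-10:00, 11:00-15:00, 17:30-18:00, 21:30-22:00 (add 2h to convert from UTC-2).
Pita: not fully free for 18:30-19:00. Jonas: free for 18:30-19:00. Ravi: not fully free for 18:30-19:00.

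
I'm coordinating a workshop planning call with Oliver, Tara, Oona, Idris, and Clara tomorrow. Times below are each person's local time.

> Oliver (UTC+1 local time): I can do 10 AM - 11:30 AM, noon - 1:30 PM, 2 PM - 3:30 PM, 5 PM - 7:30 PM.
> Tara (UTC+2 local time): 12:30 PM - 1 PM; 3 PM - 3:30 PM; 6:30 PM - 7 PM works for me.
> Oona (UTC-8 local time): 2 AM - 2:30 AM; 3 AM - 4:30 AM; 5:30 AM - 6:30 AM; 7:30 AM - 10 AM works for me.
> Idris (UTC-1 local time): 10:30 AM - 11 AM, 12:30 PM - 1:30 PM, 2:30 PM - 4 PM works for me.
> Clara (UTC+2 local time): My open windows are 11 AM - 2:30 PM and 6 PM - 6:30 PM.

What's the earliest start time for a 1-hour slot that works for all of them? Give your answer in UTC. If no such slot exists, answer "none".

none

Oliver in UTC: 09:00-10:30, 11:00-12:30, 13:00-14:30, 16:00-18:30 (subtract 1h to convert from UTC+1).
Tara in UTC: 10:30-11:00, 13:00-13:30, 16:30-17:00 (subtract 2h to convert from UTC+2).
Oona in UTC: 10:00-10:30, 11:00-12:30, 13:30-14:30, 15:30-18:00 (add 8h to convert from UTC-8).
Idris in UTC: 11:30-12:00, 13:30-14:30, 15:30-17:00 (add 1h to convert from UTC-1).
Clara in UTC: 09:00-12:30, 16:00-16:30 (subtract 2h to convert from UTC+2).
Oliver ∩ Tara: 13:00-13:30, 16:30-17:00.
Oliver ∩ Tara ∩ Oona: 16:30-17:00.
Oliver ∩ Tara ∩ Oona ∩ Idris: 16:30-17:00.
Oliver ∩ Tara ∩ Oona ∩ Idris ∩ Clara: ∅.
There is no time when everyone is free.
No common window is at least 60 minutes long.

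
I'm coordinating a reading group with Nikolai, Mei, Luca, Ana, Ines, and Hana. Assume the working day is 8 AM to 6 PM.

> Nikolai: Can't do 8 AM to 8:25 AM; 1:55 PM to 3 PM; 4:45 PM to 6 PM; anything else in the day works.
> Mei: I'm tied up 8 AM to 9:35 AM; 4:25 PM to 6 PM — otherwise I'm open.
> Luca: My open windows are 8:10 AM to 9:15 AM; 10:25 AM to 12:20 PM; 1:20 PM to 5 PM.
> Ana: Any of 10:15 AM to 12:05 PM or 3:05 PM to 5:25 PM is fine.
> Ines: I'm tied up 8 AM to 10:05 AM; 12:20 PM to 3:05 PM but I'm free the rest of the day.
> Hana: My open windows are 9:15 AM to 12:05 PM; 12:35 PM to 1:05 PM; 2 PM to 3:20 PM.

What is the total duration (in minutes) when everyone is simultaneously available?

115

Nikolai free: 08:25-13:55, 15:00-16:45 (invert busy blocks within the working day).
Mei free: 09:35-16:25 (invert busy blocks within the working day).
Luca free: 08:10-09:15, 10:25-12:20, 13:20-17:00.
Ana free: 10:15-12:05, 15:05-17:25.
Ines free: 10:05-12:20, 15:05-18:00 (invert busy blocks within the working day).
Hana free: 09:15-12:05, 12:35-13:05, 14:00-15:20.
Nikolai ∩ Mei: 09:35-13:55, 15:00-16:25.
Nikolai ∩ Mei ∩ Luca: 10:25-12:20, 13:20-13:55, 15:00-16:25.
Nikolai ∩ Mei ∩ Luca ∩ Ana: 10:25-12:05, 15:05-16:25.
Nikolai ∩ Mei ∩ Luca ∩ Ana ∩ Ines: 10:25-12:05, 15:05-16:25.
Nikolai ∩ Mei ∩ Luca ∩ Ana ∩ Ines ∩ Hana: 10:25-12:05, 15:05-15:20.
Those are the intersection windows.
Summing the common windows: 100 + 15 = 115 minutes.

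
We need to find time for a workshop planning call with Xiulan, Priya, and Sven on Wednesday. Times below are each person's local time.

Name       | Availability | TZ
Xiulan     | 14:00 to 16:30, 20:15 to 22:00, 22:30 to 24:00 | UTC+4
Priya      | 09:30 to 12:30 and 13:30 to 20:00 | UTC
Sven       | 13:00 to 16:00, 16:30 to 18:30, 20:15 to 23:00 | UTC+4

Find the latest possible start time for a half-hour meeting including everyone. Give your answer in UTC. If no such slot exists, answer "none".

Xiulan in UTC: 10:00-12:30, 16:15-18:00, 18:30-20:00 (subtract 4h to convert from UTC+4).
Priya in UTC: 09:30-12:30, 13:30-20:00.
Sven in UTC: 09:00-12:00, 12:30-14:30, 16:15-19:00 (subtract 4h to convert from UTC+4).
Xiulan ∩ Priya: 10:00-12:30, 16:15-18:00, 18:30-20:00.
Xiulan ∩ Priya ∩ Sven: 10:00-12:00, 16:15-18:00, 18:30-19:00.
Those are the intersection windows.
The last common window of at least 30 minutes is 18:30-19:00; a 30-minute meeting can start as late as 18:30 and still end by 19:00.

18:30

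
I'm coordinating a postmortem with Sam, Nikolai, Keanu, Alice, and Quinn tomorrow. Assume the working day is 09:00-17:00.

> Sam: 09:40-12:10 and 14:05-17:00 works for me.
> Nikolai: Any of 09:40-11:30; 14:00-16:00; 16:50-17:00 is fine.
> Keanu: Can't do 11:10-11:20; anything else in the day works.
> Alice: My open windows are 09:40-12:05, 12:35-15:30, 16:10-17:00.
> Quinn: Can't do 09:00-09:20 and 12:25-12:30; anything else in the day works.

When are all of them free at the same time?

Sam free: 09:40-12:10, 14:05-17:00.
Nikolai free: 09:40-11:30, 14:00-16:00, 16:50-17:00.
Keanu free: 09:00-11:10, 11:20-17:00 (invert busy blocks within the working day).
Alice free: 09:40-12:05, 12:35-15:30, 16:10-17:00.
Quinn free: 09:20-12:25, 12:30-17:00 (invert busy blocks within the working day).
Sam ∩ Nikolai: 09:40-11:30, 14:05-16:00, 16:50-17:00.
Sam ∩ Nikolai ∩ Keanu: 09:40-11:10, 11:20-11:30, 14:05-16:00, 16:50-17:00.
Sam ∩ Nikolai ∩ Keanu ∩ Alice: 09:40-11:10, 11:20-11:30, 14:05-15:30, 16:50-17:00.
Sam ∩ Nikolai ∩ Keanu ∩ Alice ∩ Quinn: 09:40-11:10, 11:20-11:30, 14:05-15:30, 16:50-17:00.

09:40-11:10, 11:20-11:30, 14:05-15:30, 16:50-17:00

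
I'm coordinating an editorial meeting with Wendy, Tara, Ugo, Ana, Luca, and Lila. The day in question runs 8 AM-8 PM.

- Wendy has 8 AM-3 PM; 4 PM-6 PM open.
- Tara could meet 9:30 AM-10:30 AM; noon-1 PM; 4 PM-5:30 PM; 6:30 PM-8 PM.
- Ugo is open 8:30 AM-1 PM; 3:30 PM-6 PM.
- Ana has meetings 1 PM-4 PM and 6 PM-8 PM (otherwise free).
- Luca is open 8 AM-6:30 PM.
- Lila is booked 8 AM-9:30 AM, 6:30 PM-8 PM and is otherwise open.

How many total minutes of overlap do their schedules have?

Wendy free: 08:00-15:00, 16:00-18:00.
Tara free: 09:30-10:30, 12:00-13:00, 16:00-17:30, 18:30-20:00.
Ugo free: 08:30-13:00, 15:30-18:00.
Ana free: 08:00-13:00, 16:00-18:00 (invert busy blocks within the working day).
Luca free: 08:00-18:30.
Lila free: 09:30-18:30 (invert busy blocks within the working day).
Wendy ∩ Tara: 09:30-10:30, 12:00-13:00, 16:00-17:30.
Wendy ∩ Tara ∩ Ugo: 09:30-10:30, 12:00-13:00, 16:00-17:30.
Wendy ∩ Tara ∩ Ugo ∩ Ana: 09:30-10:30, 12:00-13:00, 16:00-17:30.
Wendy ∩ Tara ∩ Ugo ∩ Ana ∩ Luca: 09:30-10:30, 12:00-13:00, 16:00-17:30.
Wendy ∩ Tara ∩ Ugo ∩ Ana ∩ Luca ∩ Lila: 09:30-10:30, 12:00-13:00, 16:00-17:30.
Those are the intersection windows.
Summing the common windows: 60 + 60 + 90 = 210 minutes.

210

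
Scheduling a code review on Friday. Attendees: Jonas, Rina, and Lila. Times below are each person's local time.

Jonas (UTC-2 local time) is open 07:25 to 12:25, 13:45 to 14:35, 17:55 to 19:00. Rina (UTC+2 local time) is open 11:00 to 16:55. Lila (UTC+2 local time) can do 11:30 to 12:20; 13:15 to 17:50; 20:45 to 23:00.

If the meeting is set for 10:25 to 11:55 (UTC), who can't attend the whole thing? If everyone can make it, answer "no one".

Jonas in UTC: 09:25-14:25, 15:45-16:35, 19:55-21:00 (add 2h to convert from UTC-2).
Rina in UTC: 09:00-14:55 (subtract 2h to convert from UTC+2).
Lila in UTC: 09:30-10:20, 11:15-15:50, 18:45-21:00 (subtract 2h to convert from UTC+2).
Jonas: free for 10:25-11:55. Rina: free for 10:25-11:55. Lila: not fully free for 10:25-11:55.

Lila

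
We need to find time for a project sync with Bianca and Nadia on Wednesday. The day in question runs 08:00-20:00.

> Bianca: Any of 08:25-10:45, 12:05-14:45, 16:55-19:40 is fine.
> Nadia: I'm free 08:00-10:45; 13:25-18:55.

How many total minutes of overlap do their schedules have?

340

Bianca ∩ Nadia: 08:25-10:45, 13:25-14:45, 16:55-18:55.
Summing the common windows: 140 + 80 + 120 = 340 minutes.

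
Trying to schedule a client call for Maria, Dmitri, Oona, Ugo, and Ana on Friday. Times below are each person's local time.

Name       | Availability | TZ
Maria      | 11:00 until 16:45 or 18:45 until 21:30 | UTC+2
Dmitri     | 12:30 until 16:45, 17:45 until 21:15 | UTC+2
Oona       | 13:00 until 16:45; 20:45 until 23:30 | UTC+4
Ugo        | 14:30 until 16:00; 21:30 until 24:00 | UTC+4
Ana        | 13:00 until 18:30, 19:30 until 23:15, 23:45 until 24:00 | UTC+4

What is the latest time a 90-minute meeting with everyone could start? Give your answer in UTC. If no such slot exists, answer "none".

17:45

Maria in UTC: 09:00-14:45, 16:45-19:30 (subtract 2h to convert from UTC+2).
Dmitri in UTC: 10:30-14:45, 15:45-19:15 (subtract 2h to convert from UTC+2).
Oona in UTC: 09:00-12:45, 16:45-19:30 (subtract 4h to convert from UTC+4).
Ugo in UTC: 10:30-12:00, 17:30-20:00 (subtract 4h to convert from UTC+4).
Ana in UTC: 09:00-14:30, 15:30-19:15, 19:45-20:00 (subtract 4h to convert from UTC+4).
Maria ∩ Dmitri: 10:30-14:45, 16:45-19:15.
Maria ∩ Dmitri ∩ Oona: 10:30-12:45, 16:45-19:15.
Maria ∩ Dmitri ∩ Oona ∩ Ugo: 10:30-12:00, 17:30-19:15.
Maria ∩ Dmitri ∩ Oona ∩ Ugo ∩ Ana: 10:30-12:00, 17:30-19:15.
The last common window of at least 90 minutes is 17:30-19:15; a 90-minute meeting can start as late as 17:45 and still end by 19:15.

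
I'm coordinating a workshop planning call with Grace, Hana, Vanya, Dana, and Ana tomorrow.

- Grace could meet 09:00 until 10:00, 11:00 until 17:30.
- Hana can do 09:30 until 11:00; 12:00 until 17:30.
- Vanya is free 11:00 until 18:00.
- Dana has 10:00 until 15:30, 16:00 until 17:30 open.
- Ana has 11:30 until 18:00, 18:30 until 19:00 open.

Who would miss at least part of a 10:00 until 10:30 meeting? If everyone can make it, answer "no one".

Grace: not fully free for 10:00-10:30. Hana: free for 10:00-10:30. Vanya: not fully free for 10:00-10:30. Dana: free for 10:00-10:30. Ana: not fully free for 10:00-10:30.

Ana, Grace, Vanya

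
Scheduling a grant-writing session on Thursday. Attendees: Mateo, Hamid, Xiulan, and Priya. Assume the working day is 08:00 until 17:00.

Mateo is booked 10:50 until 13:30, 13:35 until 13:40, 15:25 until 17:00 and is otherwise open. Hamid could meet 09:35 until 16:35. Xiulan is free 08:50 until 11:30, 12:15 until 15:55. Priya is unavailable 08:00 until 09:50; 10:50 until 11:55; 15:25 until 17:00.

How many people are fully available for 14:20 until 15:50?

2

Mateo free: 08:00-10:50, 13:30-13:35, 13:40-15:25 (invert busy blocks within the working day).
Hamid free: 09:35-16:35.
Xiulan free: 08:50-11:30, 12:15-15:55.
Priya free: 09:50-10:50, 11:55-15:25 (invert busy blocks within the working day).
Hamid and Xiulan can make the full 14:20-15:50 slot — that's 2.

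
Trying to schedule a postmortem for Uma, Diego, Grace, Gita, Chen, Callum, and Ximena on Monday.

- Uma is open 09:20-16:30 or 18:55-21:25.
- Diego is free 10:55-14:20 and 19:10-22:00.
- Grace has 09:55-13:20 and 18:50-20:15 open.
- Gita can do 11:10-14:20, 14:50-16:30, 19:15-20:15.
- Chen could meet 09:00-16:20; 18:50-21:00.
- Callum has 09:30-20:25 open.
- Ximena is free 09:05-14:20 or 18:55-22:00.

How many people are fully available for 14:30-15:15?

3

Uma, Chen, and Callum can make the full 14:30-15:15 slot — that's 3.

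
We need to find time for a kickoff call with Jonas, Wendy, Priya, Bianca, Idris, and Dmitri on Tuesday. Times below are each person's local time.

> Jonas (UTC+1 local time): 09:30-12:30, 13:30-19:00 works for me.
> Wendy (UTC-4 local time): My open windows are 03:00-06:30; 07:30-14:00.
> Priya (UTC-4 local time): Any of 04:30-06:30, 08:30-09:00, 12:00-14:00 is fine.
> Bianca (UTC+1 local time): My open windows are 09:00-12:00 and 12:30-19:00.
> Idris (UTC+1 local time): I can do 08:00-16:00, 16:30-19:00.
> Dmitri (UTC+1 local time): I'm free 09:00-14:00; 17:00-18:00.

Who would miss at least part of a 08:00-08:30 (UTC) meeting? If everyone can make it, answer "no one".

Jonas, Priya

Jonas in UTC: 08:30-11:30, 12:30-18:00 (subtract 1h to convert from UTC+1).
Wendy in UTC: 07:00-10:30, 11:30-18:00 (add 4h to convert from UTC-4).
Priya in UTC: 08:30-10:30, 12:30-13:00, 16:00-18:00 (add 4h to convert from UTC-4).
Bianca in UTC: 08:00-11:00, 11:30-18:00 (subtract 1h to convert from UTC+1).
Idris in UTC: 07:00-15:00, 15:30-18:00 (subtract 1h to convert from UTC+1).
Dmitri in UTC: 08:00-13:00, 16:00-17:00 (subtract 1h to convert from UTC+1).
Jonas: not fully free for 08:00-08:30. Wendy: free for 08:00-08:30. Priya: not fully free for 08:00-08:30. Bianca: free for 08:00-08:30. Idris: free for 08:00-08:30. Dmitri: free for 08:00-08:30.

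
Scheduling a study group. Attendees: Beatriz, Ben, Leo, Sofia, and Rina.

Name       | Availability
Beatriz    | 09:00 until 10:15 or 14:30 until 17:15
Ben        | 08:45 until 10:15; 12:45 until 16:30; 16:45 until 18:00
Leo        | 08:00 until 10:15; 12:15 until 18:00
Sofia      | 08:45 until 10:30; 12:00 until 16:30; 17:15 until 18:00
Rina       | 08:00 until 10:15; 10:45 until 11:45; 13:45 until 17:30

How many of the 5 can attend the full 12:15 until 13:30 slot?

Leo and Sofia can make the full 12:15-13:30 slot — that's 2.

2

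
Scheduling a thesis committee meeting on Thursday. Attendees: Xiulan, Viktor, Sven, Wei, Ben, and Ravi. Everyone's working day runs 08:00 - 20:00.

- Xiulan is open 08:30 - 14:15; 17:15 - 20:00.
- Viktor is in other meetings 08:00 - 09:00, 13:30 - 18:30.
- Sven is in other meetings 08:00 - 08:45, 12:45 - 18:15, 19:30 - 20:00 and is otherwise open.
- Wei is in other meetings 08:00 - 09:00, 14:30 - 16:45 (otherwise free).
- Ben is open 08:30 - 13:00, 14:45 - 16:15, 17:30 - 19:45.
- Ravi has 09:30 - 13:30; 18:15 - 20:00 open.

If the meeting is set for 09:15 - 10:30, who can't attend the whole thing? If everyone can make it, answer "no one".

Ravi

Xiulan free: 08:30-14:15, 17:15-20:00.
Viktor free: 09:00-13:30, 18:30-20:00 (invert busy blocks within the working day).
Sven free: 08:45-12:45, 18:15-19:30 (invert busy blocks within the working day).
Wei free: 09:00-14:30, 16:45-20:00 (invert busy blocks within the working day).
Ben free: 08:30-13:00, 14:45-16:15, 17:30-19:45.
Ravi free: 09:30-13:30, 18:15-20:00.
Xiulan: free for 09:15-10:30. Viktor: free for 09:15-10:30. Sven: free for 09:15-10:30. Wei: free for 09:15-10:30. Ben: free for 09:15-10:30. Ravi: not fully free for 09:15-10:30.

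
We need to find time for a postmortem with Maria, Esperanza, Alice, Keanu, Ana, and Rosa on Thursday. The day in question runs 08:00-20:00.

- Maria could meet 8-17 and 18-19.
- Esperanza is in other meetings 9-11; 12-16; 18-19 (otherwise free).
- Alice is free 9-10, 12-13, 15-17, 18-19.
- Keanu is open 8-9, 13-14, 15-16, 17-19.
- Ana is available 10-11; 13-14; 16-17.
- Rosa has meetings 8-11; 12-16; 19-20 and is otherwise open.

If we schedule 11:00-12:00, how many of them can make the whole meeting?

3

Maria free: 08:00-17:00, 18:00-19:00.
Esperanza free: 08:00-09:00, 11:00-12:00, 16:00-18:00, 19:00-20:00 (invert busy blocks within the working day).
Alice free: 09:00-10:00, 12:00-13:00, 15:00-17:00, 18:00-19:00.
Keanu free: 08:00-09:00, 13:00-14:00, 15:00-16:00, 17:00-19:00.
Ana free: 10:00-11:00, 13:00-14:00, 16:00-17:00.
Rosa free: 11:00-12:00, 16:00-19:00 (invert busy blocks within the working day).
Maria, Esperanza, and Rosa can make the full 11:00-12:00 slot — that's 3.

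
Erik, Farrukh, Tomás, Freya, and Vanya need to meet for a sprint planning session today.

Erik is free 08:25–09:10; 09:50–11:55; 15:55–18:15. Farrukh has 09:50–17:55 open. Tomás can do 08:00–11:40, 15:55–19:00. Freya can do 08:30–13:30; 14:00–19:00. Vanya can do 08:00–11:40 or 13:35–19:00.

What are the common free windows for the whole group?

09:50-11:40, 15:55-17:55

Erik ∩ Farrukh: 09:50-11:55, 15:55-17:55.
Erik ∩ Farrukh ∩ Tomás: 09:50-11:40, 15:55-17:55.
Erik ∩ Farrukh ∩ Tomás ∩ Freya: 09:50-11:40, 15:55-17:55.
Erik ∩ Farrukh ∩ Tomás ∩ Freya ∩ Vanya: 09:50-11:40, 15:55-17:55.
Those are the intersection windows.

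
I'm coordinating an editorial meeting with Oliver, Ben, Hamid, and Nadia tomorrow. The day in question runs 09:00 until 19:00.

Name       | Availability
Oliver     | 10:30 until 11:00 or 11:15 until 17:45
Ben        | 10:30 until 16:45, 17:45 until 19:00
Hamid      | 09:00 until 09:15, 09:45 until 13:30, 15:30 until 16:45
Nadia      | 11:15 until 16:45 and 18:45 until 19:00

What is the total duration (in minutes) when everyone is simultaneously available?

Oliver ∩ Ben: 10:30-11:00, 11:15-16:45.
Oliver ∩ Ben ∩ Hamid: 10:30-11:00, 11:15-13:30, 15:30-16:45.
Oliver ∩ Ben ∩ Hamid ∩ Nadia: 11:15-13:30, 15:30-16:45.
Summing the common windows: 135 + 75 = 210 minutes.

210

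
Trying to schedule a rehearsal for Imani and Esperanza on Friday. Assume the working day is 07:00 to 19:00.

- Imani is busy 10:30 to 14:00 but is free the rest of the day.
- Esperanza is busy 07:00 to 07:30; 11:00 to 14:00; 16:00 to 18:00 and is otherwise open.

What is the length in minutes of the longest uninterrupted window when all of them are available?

180

Imani free: 07:00-10:30, 14:00-19:00 (invert busy blocks within the working day).
Esperanza free: 07:30-11:00, 14:00-16:00, 18:00-19:00 (invert busy blocks within the working day).
Imani ∩ Esperanza: 07:30-10:30, 14:00-16:00, 18:00-19:00.
So the common availability across everyone is 07:30-10:30, 14:00-16:00, 18:00-19:00.
The longest is 07:30-10:30 at 180 minutes.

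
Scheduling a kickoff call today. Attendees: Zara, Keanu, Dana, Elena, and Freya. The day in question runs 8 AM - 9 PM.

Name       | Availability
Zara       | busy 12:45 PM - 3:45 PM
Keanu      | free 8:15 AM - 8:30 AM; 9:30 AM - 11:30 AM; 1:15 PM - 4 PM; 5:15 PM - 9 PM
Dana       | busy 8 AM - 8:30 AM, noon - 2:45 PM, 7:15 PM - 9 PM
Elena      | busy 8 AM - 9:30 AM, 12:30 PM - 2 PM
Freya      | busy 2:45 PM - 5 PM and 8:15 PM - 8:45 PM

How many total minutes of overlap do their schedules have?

Zara free: 08:00-12:45, 15:45-21:00 (invert busy blocks within the working day).
Keanu free: 08:15-08:30, 09:30-11:30, 13:15-16:00, 17:15-21:00.
Dana free: 08:30-12:00, 14:45-19:15 (invert busy blocks within the working day).
Elena free: 09:30-12:30, 14:00-21:00 (invert busy blocks within the working day).
Freya free: 08:00-14:45, 17:00-20:15, 20:45-21:00 (invert busy blocks within the working day).
Zara ∩ Keanu: 08:15-08:30, 09:30-11:30, 15:45-16:00, 17:15-21:00.
Zara ∩ Keanu ∩ Dana: 09:30-11:30, 15:45-16:00, 17:15-19:15.
Zara ∩ Keanu ∩ Dana ∩ Elena: 09:30-11:30, 15:45-16:00, 17:15-19:15.
Zara ∩ Keanu ∩ Dana ∩ Elena ∩ Freya: 09:30-11:30, 17:15-19:15.
Summing the common windows: 120 + 120 = 240 minutes.

240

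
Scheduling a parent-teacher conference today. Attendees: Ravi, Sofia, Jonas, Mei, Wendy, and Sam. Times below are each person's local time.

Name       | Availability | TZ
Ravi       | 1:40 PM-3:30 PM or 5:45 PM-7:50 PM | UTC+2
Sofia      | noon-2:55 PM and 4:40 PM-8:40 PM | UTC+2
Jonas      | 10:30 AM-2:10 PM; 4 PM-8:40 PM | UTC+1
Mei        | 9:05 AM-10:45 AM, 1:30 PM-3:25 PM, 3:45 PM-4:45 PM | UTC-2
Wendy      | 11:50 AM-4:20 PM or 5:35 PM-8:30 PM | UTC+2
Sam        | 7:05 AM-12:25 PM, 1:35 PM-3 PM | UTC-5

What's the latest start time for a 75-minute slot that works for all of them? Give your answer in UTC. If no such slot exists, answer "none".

16:10

Ravi in UTC: 11:40-13:30, 15:45-17:50 (subtract 2h to convert from UTC+2).
Sofia in UTC: 10:00-12:55, 14:40-18:40 (subtract 2h to convert from UTC+2).
Jonas in UTC: 09:30-13:10, 15:00-19:40 (subtract 1h to convert from UTC+1).
Mei in UTC: 11:05-12:45, 15:30-17:25, 17:45-18:45 (add 2h to convert from UTC-2).
Wendy in UTC: 09:50-14:20, 15:35-18:30 (subtract 2h to convert from UTC+2).
Sam in UTC: 12:05-17:25, 18:35-20:00 (add 5h to convert from UTC-5).
Ravi ∩ Sofia: 11:40-12:55, 15:45-17:50.
Ravi ∩ Sofia ∩ Jonas: 11:40-12:55, 15:45-17:50.
Ravi ∩ Sofia ∩ Jonas ∩ Mei: 11:40-12:45, 15:45-17:25, 17:45-17:50.
Ravi ∩ Sofia ∩ Jonas ∩ Mei ∩ Wendy: 11:40-12:45, 15:45-17:25, 17:45-17:50.
Ravi ∩ Sofia ∩ Jonas ∩ Mei ∩ Wendy ∩ Sam: 12:05-12:45, 15:45-17:25.
The last common window of at least 75 minutes is 15:45-17:25; a 75-minute meeting can start as late as 16:10 and still end by 17:25.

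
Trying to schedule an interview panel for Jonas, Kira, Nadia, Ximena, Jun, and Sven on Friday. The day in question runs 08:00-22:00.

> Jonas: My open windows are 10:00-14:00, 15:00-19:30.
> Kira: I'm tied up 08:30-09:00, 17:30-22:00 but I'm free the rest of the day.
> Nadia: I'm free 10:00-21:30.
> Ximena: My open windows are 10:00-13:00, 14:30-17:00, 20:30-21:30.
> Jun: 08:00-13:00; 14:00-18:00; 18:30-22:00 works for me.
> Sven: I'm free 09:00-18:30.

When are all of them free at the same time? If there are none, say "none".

10:00-13:00, 15:00-17:00

Jonas free: 10:00-14:00, 15:00-19:30.
Kira free: 08:00-08:30, 09:00-17:30 (invert busy blocks within the working day).
Nadia free: 10:00-21:30.
Ximena free: 10:00-13:00, 14:30-17:00, 20:30-21:30.
Jun free: 08:00-13:00, 14:00-18:00, 18:30-22:00.
Sven free: 09:00-18:30.
Jonas ∩ Kira: 10:00-14:00, 15:00-17:30.
Jonas ∩ Kira ∩ Nadia: 10:00-14:00, 15:00-17:30.
Jonas ∩ Kira ∩ Nadia ∩ Ximena: 10:00-13:00, 15:00-17:00.
Jonas ∩ Kira ∩ Nadia ∩ Ximena ∩ Jun: 10:00-13:00, 15:00-17:00.
Jonas ∩ Kira ∩ Nadia ∩ Ximena ∩ Jun ∩ Sven: 10:00-13:00, 15:00-17:00.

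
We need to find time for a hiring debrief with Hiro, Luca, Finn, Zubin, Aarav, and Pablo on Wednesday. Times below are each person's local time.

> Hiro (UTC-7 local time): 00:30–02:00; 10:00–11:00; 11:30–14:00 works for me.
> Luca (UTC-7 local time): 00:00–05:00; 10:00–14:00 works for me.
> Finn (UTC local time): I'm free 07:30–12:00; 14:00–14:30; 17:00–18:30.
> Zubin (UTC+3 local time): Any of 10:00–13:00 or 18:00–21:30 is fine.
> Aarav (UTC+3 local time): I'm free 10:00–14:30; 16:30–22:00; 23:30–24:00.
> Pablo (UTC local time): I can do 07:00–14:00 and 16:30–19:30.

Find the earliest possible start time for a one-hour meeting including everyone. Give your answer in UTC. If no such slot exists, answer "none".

07:30

Hiro in UTC: 07:30-09:00, 17:00-18:00, 18:30-21:00 (add 7h to convert from UTC-7).
Luca in UTC: 07:00-12:00, 17:00-21:00 (add 7h to convert from UTC-7).
Finn in UTC: 07:30-12:00, 14:00-14:30, 17:00-18:30.
Zubin in UTC: 07:00-10:00, 15:00-18:30 (subtract 3h to convert from UTC+3).
Aarav in UTC: 07:00-11:30, 13:30-19:00, 20:30-21:00 (subtract 3h to convert from UTC+3).
Pablo in UTC: 07:00-14:00, 16:30-19:30.
Hiro ∩ Luca: 07:30-09:00, 17:00-18:00, 18:30-21:00.
Hiro ∩ Luca ∩ Finn: 07:30-09:00, 17:00-18:00.
Hiro ∩ Luca ∩ Finn ∩ Zubin: 07:30-09:00, 17:00-18:00.
Hiro ∩ Luca ∩ Finn ∩ Zubin ∩ Aarav: 07:30-09:00, 17:00-18:00.
Hiro ∩ Luca ∩ Finn ∩ Zubin ∩ Aarav ∩ Pablo: 07:30-09:00, 17:00-18:00.
The first common window of at least 60 minutes is 07:30-09:00, so the earliest start is 07:30.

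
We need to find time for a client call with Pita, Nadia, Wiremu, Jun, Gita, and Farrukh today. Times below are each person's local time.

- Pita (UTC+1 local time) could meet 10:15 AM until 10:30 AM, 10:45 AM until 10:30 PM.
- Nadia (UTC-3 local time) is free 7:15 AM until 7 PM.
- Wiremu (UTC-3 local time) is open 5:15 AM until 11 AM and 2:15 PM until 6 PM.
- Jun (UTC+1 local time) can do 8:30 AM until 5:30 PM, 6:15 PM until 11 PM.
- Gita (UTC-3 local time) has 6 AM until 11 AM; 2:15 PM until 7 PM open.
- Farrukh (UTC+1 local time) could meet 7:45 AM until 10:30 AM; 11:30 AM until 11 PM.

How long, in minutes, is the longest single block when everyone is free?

225

Pita in UTC: 09:15-09:30, 09:45-21:30 (subtract 1h to convert from UTC+1).
Nadia in UTC: 10:15-22:00 (add 3h to convert from UTC-3).
Wiremu in UTC: 08:15-14:00, 17:15-21:00 (add 3h to convert from UTC-3).
Jun in UTC: 07:30-16:30, 17:15-22:00 (subtract 1h to convert from UTC+1).
Gita in UTC: 09:00-14:00, 17:15-22:00 (add 3h to convert from UTC-3).
Farrukh in UTC: 06:45-09:30, 10:30-22:00 (subtract 1h to convert from UTC+1).
Pita ∩ Nadia: 10:15-21:30.
Pita ∩ Nadia ∩ Wiremu: 10:15-14:00, 17:15-21:00.
Pita ∩ Nadia ∩ Wiremu ∩ Jun: 10:15-14:00, 17:15-21:00.
Pita ∩ Nadia ∩ Wiremu ∩ Jun ∩ Gita: 10:15-14:00, 17:15-21:00.
Pita ∩ Nadia ∩ Wiremu ∩ Jun ∩ Gita ∩ Farrukh: 10:30-14:00, 17:15-21:00.
The longest is 17:15-21:00 at 225 minutes.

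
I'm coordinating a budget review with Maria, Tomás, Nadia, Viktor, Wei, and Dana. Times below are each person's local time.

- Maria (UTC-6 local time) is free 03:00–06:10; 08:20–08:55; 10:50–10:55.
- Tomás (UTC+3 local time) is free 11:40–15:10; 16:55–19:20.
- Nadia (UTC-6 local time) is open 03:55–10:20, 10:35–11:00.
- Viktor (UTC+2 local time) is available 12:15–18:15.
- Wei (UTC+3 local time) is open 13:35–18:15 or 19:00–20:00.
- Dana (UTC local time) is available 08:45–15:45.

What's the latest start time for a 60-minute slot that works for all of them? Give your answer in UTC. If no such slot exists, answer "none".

11:10

Maria in UTC: 09:00-12:10, 14:20-14:55, 16:50-16:55 (add 6h to convert from UTC-6).
Tomás in UTC: 08:40-12:10, 13:55-16:20 (subtract 3h to convert from UTC+3).
Nadia in UTC: 09:55-16:20, 16:35-17:00 (add 6h to convert from UTC-6).
Viktor in UTC: 10:15-16:15 (subtract 2h to convert from UTC+2).
Wei in UTC: 10:35-15:15, 16:00-17:00 (subtract 3h to convert from UTC+3).
Dana in UTC: 08:45-15:45.
Maria ∩ Tomás: 09:00-12:10, 14:20-14:55.
Maria ∩ Tomás ∩ Nadia: 09:55-12:10, 14:20-14:55.
Maria ∩ Tomás ∩ Nadia ∩ Viktor: 10:15-12:10, 14:20-14:55.
Maria ∩ Tomás ∩ Nadia ∩ Viktor ∩ Wei: 10:35-12:10, 14:20-14:55.
Maria ∩ Tomás ∩ Nadia ∩ Viktor ∩ Wei ∩ Dana: 10:35-12:10, 14:20-14:55.
The last common window of at least 60 minutes is 10:35-12:10; a 60-minute meeting can start as late as 11:10 and still end by 12:10.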